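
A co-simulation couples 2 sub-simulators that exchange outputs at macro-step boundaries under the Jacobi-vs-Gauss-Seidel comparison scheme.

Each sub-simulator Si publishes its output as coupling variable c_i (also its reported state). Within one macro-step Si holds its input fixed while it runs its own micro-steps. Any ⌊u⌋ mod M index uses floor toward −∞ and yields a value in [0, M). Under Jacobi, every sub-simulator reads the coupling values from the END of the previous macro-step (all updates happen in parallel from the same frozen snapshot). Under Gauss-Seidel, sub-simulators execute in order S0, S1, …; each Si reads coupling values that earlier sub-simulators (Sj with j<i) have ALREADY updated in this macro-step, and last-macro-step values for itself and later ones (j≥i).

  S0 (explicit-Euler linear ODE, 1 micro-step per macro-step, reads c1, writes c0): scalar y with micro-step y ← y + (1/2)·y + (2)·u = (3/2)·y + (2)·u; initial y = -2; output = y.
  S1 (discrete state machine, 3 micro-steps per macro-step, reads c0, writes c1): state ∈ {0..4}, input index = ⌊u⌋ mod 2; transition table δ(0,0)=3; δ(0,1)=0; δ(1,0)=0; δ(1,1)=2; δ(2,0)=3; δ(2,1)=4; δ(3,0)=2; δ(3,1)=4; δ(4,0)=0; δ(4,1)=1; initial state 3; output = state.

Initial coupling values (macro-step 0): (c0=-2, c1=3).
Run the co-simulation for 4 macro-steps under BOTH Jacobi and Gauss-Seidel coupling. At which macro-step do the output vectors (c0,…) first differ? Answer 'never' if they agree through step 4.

[Jacobi] macro 1: S0 reads c1=3 → after 1×micro: 3; S1 reads c0=-2 → after 3×micro: 2 ⇒ (c0=3, c1=2)
[Jacobi] macro 2: S0 reads c1=2 → after 1×micro: 17/2; S1 reads c0=3 → after 3×micro: 2 ⇒ (c0=17/2, c1=2)
[Jacobi] macro 3: S0 reads c1=2 → after 1×micro: 67/4; S1 reads c0=17/2 → after 3×micro: 3 ⇒ (c0=67/4, c1=3)
[Jacobi] macro 4: S0 reads c1=3 → after 1×micro: 249/8; S1 reads c0=67/4 → after 3×micro: 2 ⇒ (c0=249/8, c1=2)
[Gauss-Seidel] macro 1: S0 reads c1=3 → after 1×micro: 3; S1 reads c0=3 → after 3×micro: 2 ⇒ (c0=3, c1=2)
[Gauss-Seidel] macro 2: S0 reads c1=2 → after 1×micro: 17/2; S1 reads c0=17/2 → after 3×micro: 3 ⇒ (c0=17/2, c1=3)
[Gauss-Seidel] macro 3: S0 reads c1=3 → after 1×micro: 75/4; S1 reads c0=75/4 → after 3×micro: 2 ⇒ (c0=75/4, c1=2)
[Gauss-Seidel] macro 4: S0 reads c1=2 → after 1×micro: 257/8; S1 reads c0=257/8 → after 3×micro: 3 ⇒ (c0=257/8, c1=3)

first divergence at macro-step: 2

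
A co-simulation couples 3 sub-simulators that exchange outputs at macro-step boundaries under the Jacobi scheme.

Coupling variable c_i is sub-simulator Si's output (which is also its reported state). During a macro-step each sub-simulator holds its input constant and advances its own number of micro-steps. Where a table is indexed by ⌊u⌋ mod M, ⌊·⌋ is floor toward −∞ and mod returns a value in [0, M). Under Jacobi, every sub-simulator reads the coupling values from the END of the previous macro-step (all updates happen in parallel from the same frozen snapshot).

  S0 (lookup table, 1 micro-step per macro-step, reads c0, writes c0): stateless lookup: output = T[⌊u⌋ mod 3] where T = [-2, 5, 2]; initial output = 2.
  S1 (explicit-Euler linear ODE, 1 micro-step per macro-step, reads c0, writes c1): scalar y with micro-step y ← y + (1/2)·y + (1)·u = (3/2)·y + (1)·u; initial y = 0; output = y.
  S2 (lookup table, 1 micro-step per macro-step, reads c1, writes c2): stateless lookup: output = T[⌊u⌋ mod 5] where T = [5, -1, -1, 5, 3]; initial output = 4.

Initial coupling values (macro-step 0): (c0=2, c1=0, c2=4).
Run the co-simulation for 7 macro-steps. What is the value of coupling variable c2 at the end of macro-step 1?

c2 at macro-step 1 = 5

macro 1: S0 reads c0=2 → after 1×micro: 2; S1 reads c0=2 → after 1×micro: 2; S2 reads c1=0 → after 1×micro: 5 ⇒ (c0=2, c1=2, c2=5)
macro 2: S0 reads c0=2 → after 1×micro: 2; S1 reads c0=2 → after 1×micro: 5; S2 reads c1=2 → after 1×micro: -1 ⇒ (c0=2, c1=5, c2=-1)
macro 3: S0 reads c0=2 → after 1×micro: 2; S1 reads c0=2 → after 1×micro: 19/2; S2 reads c1=5 → after 1×micro: 5 ⇒ (c0=2, c1=19/2, c2=5)
macro 4: S0 reads c0=2 → after 1×micro: 2; S1 reads c0=2 → after 1×micro: 65/4; S2 reads c1=19/2 → after 1×micro: 3 ⇒ (c0=2, c1=65/4, c2=3)
macro 5: S0 reads c0=2 → after 1×micro: 2; S1 reads c0=2 → after 1×micro: 211/8; S2 reads c1=65/4 → after 1×micro: -1 ⇒ (c0=2, c1=211/8, c2=-1)
macro 6: S0 reads c0=2 → after 1×micro: 2; S1 reads c0=2 → after 1×micro: 665/16; S2 reads c1=211/8 → after 1×micro: -1 ⇒ (c0=2, c1=665/16, c2=-1)
macro 7: S0 reads c0=2 → after 1×micro: 2; S1 reads c0=2 → after 1×micro: 2059/32; S2 reads c1=665/16 → after 1×micro: -1 ⇒ (c0=2, c1=2059/32, c2=-1)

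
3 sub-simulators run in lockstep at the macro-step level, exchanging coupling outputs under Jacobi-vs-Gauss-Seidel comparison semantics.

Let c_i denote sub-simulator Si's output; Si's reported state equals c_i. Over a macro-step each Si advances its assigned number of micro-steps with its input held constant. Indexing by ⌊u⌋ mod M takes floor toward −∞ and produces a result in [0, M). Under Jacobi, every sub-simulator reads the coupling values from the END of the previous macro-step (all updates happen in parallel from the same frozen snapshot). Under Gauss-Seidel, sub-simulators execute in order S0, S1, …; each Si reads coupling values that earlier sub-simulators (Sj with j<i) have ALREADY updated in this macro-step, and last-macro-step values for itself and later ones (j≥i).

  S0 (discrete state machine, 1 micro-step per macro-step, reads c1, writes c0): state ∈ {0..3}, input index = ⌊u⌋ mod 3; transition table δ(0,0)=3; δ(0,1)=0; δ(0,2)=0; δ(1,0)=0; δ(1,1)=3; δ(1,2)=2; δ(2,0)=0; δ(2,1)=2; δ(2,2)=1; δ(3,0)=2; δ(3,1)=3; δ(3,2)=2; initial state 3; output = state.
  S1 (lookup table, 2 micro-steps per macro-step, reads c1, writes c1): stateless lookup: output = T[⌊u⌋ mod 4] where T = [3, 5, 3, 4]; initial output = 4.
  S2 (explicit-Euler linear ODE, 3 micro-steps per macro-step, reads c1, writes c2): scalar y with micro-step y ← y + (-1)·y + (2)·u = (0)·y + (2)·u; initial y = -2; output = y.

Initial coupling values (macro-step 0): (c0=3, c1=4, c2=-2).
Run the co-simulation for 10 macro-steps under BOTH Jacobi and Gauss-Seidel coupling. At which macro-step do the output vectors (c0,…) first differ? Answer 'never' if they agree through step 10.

first divergence at macro-step: 1

[Jacobi] macro 1: S0 reads c1=4 → after 1×micro: 3; S1 reads c1=4 → after 2×micro: 3; S2 reads c1=4 → after 3×micro: 8 ⇒ (c0=3, c1=3, c2=8)
[Jacobi] macro 2: S0 reads c1=3 → after 1×micro: 2; S1 reads c1=3 → after 2×micro: 4; S2 reads c1=3 → after 3×micro: 6 ⇒ (c0=2, c1=4, c2=6)
[Jacobi] macro 3: S0 reads c1=4 → after 1×micro: 2; S1 reads c1=4 → after 2×micro: 3; S2 reads c1=4 → after 3×micro: 8 ⇒ (c0=2, c1=3, c2=8)
[Jacobi] macro 4: S0 reads c1=3 → after 1×micro: 0; S1 reads c1=3 → after 2×micro: 4; S2 reads c1=3 → after 3×micro: 6 ⇒ (c0=0, c1=4, c2=6)
[Jacobi] macro 5: S0 reads c1=4 → after 1×micro: 0; S1 reads c1=4 → after 2×micro: 3; S2 reads c1=4 → after 3×micro: 8 ⇒ (c0=0, c1=3, c2=8)
[Jacobi] macro 6: S0 reads c1=3 → after 1×micro: 3; S1 reads c1=3 → after 2×micro: 4; S2 reads c1=3 → after 3×micro: 6 ⇒ (c0=3, c1=4, c2=6)
[Jacobi] macro 7: S0 reads c1=4 → after 1×micro: 3; S1 reads c1=4 → after 2×micro: 3; S2 reads c1=4 → after 3×micro: 8 ⇒ (c0=3, c1=3, c2=8)
[Jacobi] macro 8: S0 reads c1=3 → after 1×micro: 2; S1 reads c1=3 → after 2×micro: 4; S2 reads c1=3 → after 3×micro: 6 ⇒ (c0=2, c1=4, c2=6)
[Jacobi] macro 9: S0 reads c1=4 → after 1×micro: 2; S1 reads c1=4 → after 2×micro: 3; S2 reads c1=4 → after 3×micro: 8 ⇒ (c0=2, c1=3, c2=8)
[Jacobi] macro 10: S0 reads c1=3 → after 1×micro: 0; S1 reads c1=3 → after 2×micro: 4; S2 reads c1=3 → after 3×micro: 6 ⇒ (c0=0, c1=4, c2=6)
[Gauss-Seidel] macro 1: S0 reads c1=4 → after 1×micro: 3; S1 reads c1=4 → after 2×micro: 3; S2 reads c1=3 → after 3×micro: 6 ⇒ (c0=3, c1=3, c2=6)
[Gauss-Seidel] macro 2: S0 reads c1=3 → after 1×micro: 2; S1 reads c1=3 → after 2×micro: 4; S2 reads c1=4 → after 3×micro: 8 ⇒ (c0=2, c1=4, c2=8)
[Gauss-Seidel] macro 3: S0 reads c1=4 → after 1×micro: 2; S1 reads c1=4 → after 2×micro: 3; S2 reads c1=3 → after 3×micro: 6 ⇒ (c0=2, c1=3, c2=6)
[Gauss-Seidel] macro 4: S0 reads c1=3 → after 1×micro: 0; S1 reads c1=3 → after 2×micro: 4; S2 reads c1=4 → after 3×micro: 8 ⇒ (c0=0, c1=4, c2=8)
[Gauss-Seidel] macro 5: S0 reads c1=4 → after 1×micro: 0; S1 reads c1=4 → after 2×micro: 3; S2 reads c1=3 → after 3×micro: 6 ⇒ (c0=0, c1=3, c2=6)
[Gauss-Seidel] macro 6: S0 reads c1=3 → after 1×micro: 3; S1 reads c1=3 → after 2×micro: 4; S2 reads c1=4 → after 3×micro: 8 ⇒ (c0=3, c1=4, c2=8)
[Gauss-Seidel] macro 7: S0 reads c1=4 → after 1×micro: 3; S1 reads c1=4 → after 2×micro: 3; S2 reads c1=3 → after 3×micro: 6 ⇒ (c0=3, c1=3, c2=6)
[Gauss-Seidel] macro 8: S0 reads c1=3 → after 1×micro: 2; S1 reads c1=3 → after 2×micro: 4; S2 reads c1=4 → after 3×micro: 8 ⇒ (c0=2, c1=4, c2=8)
[Gauss-Seidel] macro 9: S0 reads c1=4 → after 1×micro: 2; S1 reads c1=4 → after 2×micro: 3; S2 reads c1=3 → after 3×micro: 6 ⇒ (c0=2, c1=3, c2=6)
[Gauss-Seidel] macro 10: S0 reads c1=3 → after 1×micro: 0; S1 reads c1=3 → after 2×micro: 4; S2 reads c1=4 → after 3×micro: 8 ⇒ (c0=0, c1=4, c2=8)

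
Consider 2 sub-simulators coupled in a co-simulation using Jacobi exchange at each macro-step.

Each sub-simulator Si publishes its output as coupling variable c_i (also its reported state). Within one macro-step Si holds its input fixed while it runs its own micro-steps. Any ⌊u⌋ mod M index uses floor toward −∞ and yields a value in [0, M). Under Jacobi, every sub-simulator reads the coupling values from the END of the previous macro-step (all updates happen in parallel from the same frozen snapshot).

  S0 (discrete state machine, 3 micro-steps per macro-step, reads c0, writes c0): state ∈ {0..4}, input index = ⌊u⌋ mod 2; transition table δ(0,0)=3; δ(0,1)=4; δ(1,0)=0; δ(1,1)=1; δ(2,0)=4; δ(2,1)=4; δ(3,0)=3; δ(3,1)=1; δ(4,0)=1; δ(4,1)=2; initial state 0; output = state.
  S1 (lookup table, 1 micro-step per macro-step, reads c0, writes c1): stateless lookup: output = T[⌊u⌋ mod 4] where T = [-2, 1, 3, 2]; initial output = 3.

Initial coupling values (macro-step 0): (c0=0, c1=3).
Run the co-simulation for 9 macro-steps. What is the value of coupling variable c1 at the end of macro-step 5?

macro 1: S0 reads c0=0 → after 3×micro: 3; S1 reads c0=0 → after 1×micro: -2 ⇒ (c0=3, c1=-2)
macro 2: S0 reads c0=3 → after 3×micro: 1; S1 reads c0=3 → after 1×micro: 2 ⇒ (c0=1, c1=2)
macro 3: S0 reads c0=1 → after 3×micro: 1; S1 reads c0=1 → after 1×micro: 1 ⇒ (c0=1, c1=1)
macro 4: S0 reads c0=1 → after 3×micro: 1; S1 reads c0=1 → after 1×micro: 1 ⇒ (c0=1, c1=1)
macro 5: S0 reads c0=1 → after 3×micro: 1; S1 reads c0=1 → after 1×micro: 1 ⇒ (c0=1, c1=1)
macro 6: S0 reads c0=1 → after 3×micro: 1; S1 reads c0=1 → after 1×micro: 1 ⇒ (c0=1, c1=1)
macro 7: S0 reads c0=1 → after 3×micro: 1; S1 reads c0=1 → after 1×micro: 1 ⇒ (c0=1, c1=1)
macro 8: S0 reads c0=1 → after 3×micro: 1; S1 reads c0=1 → after 1×micro: 1 ⇒ (c0=1, c1=1)
macro 9: S0 reads c0=1 → after 3×micro: 1; S1 reads c0=1 → after 1×micro: 1 ⇒ (c0=1, c1=1)

c1 at macro-step 5 = 1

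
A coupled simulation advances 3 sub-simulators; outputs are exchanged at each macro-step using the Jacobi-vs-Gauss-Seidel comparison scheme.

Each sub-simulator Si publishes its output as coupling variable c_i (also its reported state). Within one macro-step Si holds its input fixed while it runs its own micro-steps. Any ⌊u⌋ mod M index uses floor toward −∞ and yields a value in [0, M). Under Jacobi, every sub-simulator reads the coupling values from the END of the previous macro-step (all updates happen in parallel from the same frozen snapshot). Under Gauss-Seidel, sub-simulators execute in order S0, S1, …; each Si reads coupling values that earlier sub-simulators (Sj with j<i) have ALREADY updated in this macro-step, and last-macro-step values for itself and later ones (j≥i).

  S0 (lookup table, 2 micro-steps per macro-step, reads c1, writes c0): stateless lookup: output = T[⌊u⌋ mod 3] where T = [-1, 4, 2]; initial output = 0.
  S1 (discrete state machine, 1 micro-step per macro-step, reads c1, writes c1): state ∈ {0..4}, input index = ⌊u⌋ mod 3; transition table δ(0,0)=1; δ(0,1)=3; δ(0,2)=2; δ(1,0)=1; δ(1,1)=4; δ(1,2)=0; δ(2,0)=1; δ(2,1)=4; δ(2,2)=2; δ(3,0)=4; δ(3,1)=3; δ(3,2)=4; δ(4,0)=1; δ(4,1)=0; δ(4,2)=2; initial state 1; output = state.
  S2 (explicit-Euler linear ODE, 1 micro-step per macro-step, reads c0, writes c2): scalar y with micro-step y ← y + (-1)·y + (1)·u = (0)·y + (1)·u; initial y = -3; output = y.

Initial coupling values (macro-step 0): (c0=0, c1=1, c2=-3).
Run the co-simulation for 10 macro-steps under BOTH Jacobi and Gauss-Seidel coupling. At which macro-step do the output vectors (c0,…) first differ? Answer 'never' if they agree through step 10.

[Jacobi] macro 1: S0 reads c1=1 → after 2×micro: 4; S1 reads c1=1 → after 1×micro: 4; S2 reads c0=0 → after 1×micro: 0 ⇒ (c0=4, c1=4, c2=0)
[Jacobi] macro 2: S0 reads c1=4 → after 2×micro: 4; S1 reads c1=4 → after 1×micro: 0; S2 reads c0=4 → after 1×micro: 4 ⇒ (c0=4, c1=0, c2=4)
[Jacobi] macro 3: S0 reads c1=0 → after 2×micro: -1; S1 reads c1=0 → after 1×micro: 1; S2 reads c0=4 → after 1×micro: 4 ⇒ (c0=-1, c1=1, c2=4)
[Jacobi] macro 4: S0 reads c1=1 → after 2×micro: 4; S1 reads c1=1 → after 1×micro: 4; S2 reads c0=-1 → after 1×micro: -1 ⇒ (c0=4, c1=4, c2=-1)
[Jacobi] macro 5: S0 reads c1=4 → after 2×micro: 4; S1 reads c1=4 → after 1×micro: 0; S2 reads c0=4 → after 1×micro: 4 ⇒ (c0=4, c1=0, c2=4)
[Jacobi] macro 6: S0 reads c1=0 → after 2×micro: -1; S1 reads c1=0 → after 1×micro: 1; S2 reads c0=4 → after 1×micro: 4 ⇒ (c0=-1, c1=1, c2=4)
[Jacobi] macro 7: S0 reads c1=1 → after 2×micro: 4; S1 reads c1=1 → after 1×micro: 4; S2 reads c0=-1 → after 1×micro: -1 ⇒ (c0=4, c1=4, c2=-1)
[Jacobi] macro 8: S0 reads c1=4 → after 2×micro: 4; S1 reads c1=4 → after 1×micro: 0; S2 reads c0=4 → after 1×micro: 4 ⇒ (c0=4, c1=0, c2=4)
[Jacobi] macro 9: S0 reads c1=0 → after 2×micro: -1; S1 reads c1=0 → after 1×micro: 1; S2 reads c0=4 → after 1×micro: 4 ⇒ (c0=-1, c1=1, c2=4)
[Jacobi] macro 10: S0 reads c1=1 → after 2×micro: 4; S1 reads c1=1 → after 1×micro: 4; S2 reads c0=-1 → after 1×micro: -1 ⇒ (c0=4, c1=4, c2=-1)
[Gauss-Seidel] macro 1: S0 reads c1=1 → after 2×micro: 4; S1 reads c1=1 → after 1×micro: 4; S2 reads c0=4 → after 1×micro: 4 ⇒ (c0=4, c1=4, c2=4)
[Gauss-Seidel] macro 2: S0 reads c1=4 → after 2×micro: 4; S1 reads c1=4 → after 1×micro: 0; S2 reads c0=4 → after 1×micro: 4 ⇒ (c0=4, c1=0, c2=4)
[Gauss-Seidel] macro 3: S0 reads c1=0 → after 2×micro: -1; S1 reads c1=0 → after 1×micro: 1; S2 reads c0=-1 → after 1×micro: -1 ⇒ (c0=-1, c1=1, c2=-1)
[Gauss-Seidel] macro 4: S0 reads c1=1 → after 2×micro: 4; S1 reads c1=1 → after 1×micro: 4; S2 reads c0=4 → after 1×micro: 4 ⇒ (c0=4, c1=4, c2=4)
[Gauss-Seidel] macro 5: S0 reads c1=4 → after 2×micro: 4; S1 reads c1=4 → after 1×micro: 0; S2 reads c0=4 → after 1×micro: 4 ⇒ (c0=4, c1=0, c2=4)
[Gauss-Seidel] macro 6: S0 reads c1=0 → after 2×micro: -1; S1 reads c1=0 → after 1×micro: 1; S2 reads c0=-1 → after 1×micro: -1 ⇒ (c0=-1, c1=1, c2=-1)
[Gauss-Seidel] macro 7: S0 reads c1=1 → after 2×micro: 4; S1 reads c1=1 → after 1×micro: 4; S2 reads c0=4 → after 1×micro: 4 ⇒ (c0=4, c1=4, c2=4)
[Gauss-Seidel] macro 8: S0 reads c1=4 → after 2×micro: 4; S1 reads c1=4 → after 1×micro: 0; S2 reads c0=4 → after 1×micro: 4 ⇒ (c0=4, c1=0, c2=4)
[Gauss-Seidel] macro 9: S0 reads c1=0 → after 2×micro: -1; S1 reads c1=0 → after 1×micro: 1; S2 reads c0=-1 → after 1×micro: -1 ⇒ (c0=-1, c1=1, c2=-1)
[Gauss-Seidel] macro 10: S0 reads c1=1 → after 2×micro: 4; S1 reads c1=1 → after 1×micro: 4; S2 reads c0=4 → after 1×micro: 4 ⇒ (c0=4, c1=4, c2=4)

first divergence at macro-step: 1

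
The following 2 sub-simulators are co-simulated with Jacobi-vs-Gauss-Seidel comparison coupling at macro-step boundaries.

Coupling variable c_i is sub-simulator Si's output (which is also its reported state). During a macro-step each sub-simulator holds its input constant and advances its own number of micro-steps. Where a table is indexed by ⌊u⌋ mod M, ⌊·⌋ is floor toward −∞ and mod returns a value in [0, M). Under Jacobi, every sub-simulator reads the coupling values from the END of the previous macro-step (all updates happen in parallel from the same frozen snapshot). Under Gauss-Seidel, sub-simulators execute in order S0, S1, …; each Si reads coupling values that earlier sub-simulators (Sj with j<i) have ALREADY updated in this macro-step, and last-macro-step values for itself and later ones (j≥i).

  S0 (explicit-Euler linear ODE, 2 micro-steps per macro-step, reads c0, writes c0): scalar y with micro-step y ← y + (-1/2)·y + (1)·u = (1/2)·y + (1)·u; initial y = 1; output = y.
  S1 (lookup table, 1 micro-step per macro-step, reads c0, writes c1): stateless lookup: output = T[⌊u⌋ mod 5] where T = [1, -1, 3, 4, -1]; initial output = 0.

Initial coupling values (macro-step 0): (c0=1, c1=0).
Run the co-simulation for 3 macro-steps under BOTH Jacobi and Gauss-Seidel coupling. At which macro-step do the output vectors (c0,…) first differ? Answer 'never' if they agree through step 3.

first divergence at macro-step: 2

[Jacobi] macro 1: S0 reads c0=1 → after 2×micro: 7/4; S1 reads c0=1 → after 1×micro: -1 ⇒ (c0=7/4, c1=-1)
[Jacobi] macro 2: S0 reads c0=7/4 → after 2×micro: 49/16; S1 reads c0=7/4 → after 1×micro: -1 ⇒ (c0=49/16, c1=-1)
[Jacobi] macro 3: S0 reads c0=49/16 → after 2×micro: 343/64; S1 reads c0=49/16 → after 1×micro: 4 ⇒ (c0=343/64, c1=4)
[Gauss-Seidel] macro 1: S0 reads c0=1 → after 2×micro: 7/4; S1 reads c0=7/4 → after 1×micro: -1 ⇒ (c0=7/4, c1=-1)
[Gauss-Seidel] macro 2: S0 reads c0=7/4 → after 2×micro: 49/16; S1 reads c0=49/16 → after 1×micro: 4 ⇒ (c0=49/16, c1=4)
[Gauss-Seidel] macro 3: S0 reads c0=49/16 → after 2×micro: 343/64; S1 reads c0=343/64 → after 1×micro: 1 ⇒ (c0=343/64, c1=1)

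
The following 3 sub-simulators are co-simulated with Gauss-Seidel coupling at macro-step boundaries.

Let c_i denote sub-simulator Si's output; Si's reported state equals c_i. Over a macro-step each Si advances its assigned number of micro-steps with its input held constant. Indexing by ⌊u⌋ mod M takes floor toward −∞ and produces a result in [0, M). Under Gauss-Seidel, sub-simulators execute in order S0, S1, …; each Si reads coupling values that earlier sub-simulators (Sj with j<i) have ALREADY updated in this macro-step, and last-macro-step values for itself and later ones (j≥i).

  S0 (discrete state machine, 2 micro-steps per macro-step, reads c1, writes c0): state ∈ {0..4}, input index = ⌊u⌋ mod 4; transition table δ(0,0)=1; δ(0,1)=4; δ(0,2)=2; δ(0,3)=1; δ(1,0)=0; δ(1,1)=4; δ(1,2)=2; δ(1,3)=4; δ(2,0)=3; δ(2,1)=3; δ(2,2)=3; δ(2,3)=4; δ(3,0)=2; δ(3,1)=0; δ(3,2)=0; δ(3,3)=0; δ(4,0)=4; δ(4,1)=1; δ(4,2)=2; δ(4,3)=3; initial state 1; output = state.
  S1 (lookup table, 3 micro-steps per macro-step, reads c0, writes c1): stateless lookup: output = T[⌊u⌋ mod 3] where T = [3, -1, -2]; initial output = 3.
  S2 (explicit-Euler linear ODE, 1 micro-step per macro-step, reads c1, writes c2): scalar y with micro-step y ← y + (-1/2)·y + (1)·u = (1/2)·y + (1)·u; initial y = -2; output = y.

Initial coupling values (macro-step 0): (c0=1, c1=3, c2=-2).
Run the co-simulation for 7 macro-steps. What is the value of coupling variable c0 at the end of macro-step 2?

c0 at macro-step 2 = 1

macro 1: S0 reads c1=3 → after 2×micro: 3; S1 reads c0=3 → after 3×micro: 3; S2 reads c1=3 → after 1×micro: 2 ⇒ (c0=3, c1=3, c2=2)
macro 2: S0 reads c1=3 → after 2×micro: 1; S1 reads c0=1 → after 3×micro: -1; S2 reads c1=-1 → after 1×micro: 0 ⇒ (c0=1, c1=-1, c2=0)
macro 3: S0 reads c1=-1 → after 2×micro: 3; S1 reads c0=3 → after 3×micro: 3; S2 reads c1=3 → after 1×micro: 3 ⇒ (c0=3, c1=3, c2=3)
macro 4: S0 reads c1=3 → after 2×micro: 1; S1 reads c0=1 → after 3×micro: -1; S2 reads c1=-1 → after 1×micro: 1/2 ⇒ (c0=1, c1=-1, c2=1/2)
macro 5: S0 reads c1=-1 → after 2×micro: 3; S1 reads c0=3 → after 3×micro: 3; S2 reads c1=3 → after 1×micro: 13/4 ⇒ (c0=3, c1=3, c2=13/4)
macro 6: S0 reads c1=3 → after 2×micro: 1; S1 reads c0=1 → after 3×micro: -1; S2 reads c1=-1 → after 1×micro: 5/8 ⇒ (c0=1, c1=-1, c2=5/8)
macro 7: S0 reads c1=-1 → after 2×micro: 3; S1 reads c0=3 → after 3×micro: 3; S2 reads c1=3 → after 1×micro: 53/16 ⇒ (c0=3, c1=3, c2=53/16)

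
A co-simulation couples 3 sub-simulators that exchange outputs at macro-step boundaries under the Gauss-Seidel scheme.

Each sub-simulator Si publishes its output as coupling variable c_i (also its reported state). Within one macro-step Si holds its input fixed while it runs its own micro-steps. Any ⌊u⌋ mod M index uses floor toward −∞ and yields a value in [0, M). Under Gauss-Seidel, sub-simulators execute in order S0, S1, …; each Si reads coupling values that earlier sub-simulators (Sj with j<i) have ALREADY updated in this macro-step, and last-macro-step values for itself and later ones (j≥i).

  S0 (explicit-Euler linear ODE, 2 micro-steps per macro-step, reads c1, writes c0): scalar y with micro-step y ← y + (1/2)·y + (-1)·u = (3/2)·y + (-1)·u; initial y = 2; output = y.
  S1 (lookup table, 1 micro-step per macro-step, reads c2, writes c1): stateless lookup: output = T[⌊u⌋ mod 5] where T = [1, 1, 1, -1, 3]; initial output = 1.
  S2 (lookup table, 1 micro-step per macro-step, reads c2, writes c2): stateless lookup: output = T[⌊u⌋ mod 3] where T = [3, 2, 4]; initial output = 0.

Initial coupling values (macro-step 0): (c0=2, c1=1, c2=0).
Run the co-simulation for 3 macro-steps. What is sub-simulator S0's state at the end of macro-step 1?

macro 1: S0 reads c1=1 → after 2×micro: 2; S1 reads c2=0 → after 1×micro: 1; S2 reads c2=0 → after 1×micro: 3 ⇒ (c0=2, c1=1, c2=3)
macro 2: S0 reads c1=1 → after 2×micro: 2; S1 reads c2=3 → after 1×micro: -1; S2 reads c2=3 → after 1×micro: 3 ⇒ (c0=2, c1=-1, c2=3)
macro 3: S0 reads c1=-1 → after 2×micro: 7; S1 reads c2=3 → after 1×micro: -1; S2 reads c2=3 → after 1×micro: 3 ⇒ (c0=7, c1=-1, c2=3)

S0 state at macro-step 1 = 2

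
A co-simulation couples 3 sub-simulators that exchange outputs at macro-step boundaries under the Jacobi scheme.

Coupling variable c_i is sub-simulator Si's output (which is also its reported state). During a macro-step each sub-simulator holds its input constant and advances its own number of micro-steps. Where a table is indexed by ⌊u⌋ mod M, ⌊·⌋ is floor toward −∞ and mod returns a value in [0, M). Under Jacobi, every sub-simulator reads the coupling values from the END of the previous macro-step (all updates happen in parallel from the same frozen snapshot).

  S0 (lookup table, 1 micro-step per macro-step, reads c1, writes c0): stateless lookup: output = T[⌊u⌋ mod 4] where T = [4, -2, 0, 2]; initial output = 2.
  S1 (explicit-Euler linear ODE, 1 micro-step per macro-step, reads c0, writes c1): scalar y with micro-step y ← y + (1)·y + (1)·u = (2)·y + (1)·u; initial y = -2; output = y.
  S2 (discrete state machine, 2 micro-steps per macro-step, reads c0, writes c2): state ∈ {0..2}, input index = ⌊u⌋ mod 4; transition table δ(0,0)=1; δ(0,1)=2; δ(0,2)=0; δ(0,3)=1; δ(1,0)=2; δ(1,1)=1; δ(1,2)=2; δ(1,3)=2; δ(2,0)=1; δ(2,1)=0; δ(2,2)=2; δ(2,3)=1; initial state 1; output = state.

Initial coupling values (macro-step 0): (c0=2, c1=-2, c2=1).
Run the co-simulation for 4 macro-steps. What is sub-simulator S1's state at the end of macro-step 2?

macro 1: S0 reads c1=-2 → after 1×micro: 0; S1 reads c0=2 → after 1×micro: -2; S2 reads c0=2 → after 2×micro: 2 ⇒ (c0=0, c1=-2, c2=2)
macro 2: S0 reads c1=-2 → after 1×micro: 0; S1 reads c0=0 → after 1×micro: -4; S2 reads c0=0 → after 2×micro: 2 ⇒ (c0=0, c1=-4, c2=2)
macro 3: S0 reads c1=-4 → after 1×micro: 4; S1 reads c0=0 → after 1×micro: -8; S2 reads c0=0 → after 2×micro: 2 ⇒ (c0=4, c1=-8, c2=2)
macro 4: S0 reads c1=-8 → after 1×micro: 4; S1 reads c0=4 → after 1×micro: -12; S2 reads c0=4 → after 2×micro: 2 ⇒ (c0=4, c1=-12, c2=2)

S1 state at macro-step 2 = -4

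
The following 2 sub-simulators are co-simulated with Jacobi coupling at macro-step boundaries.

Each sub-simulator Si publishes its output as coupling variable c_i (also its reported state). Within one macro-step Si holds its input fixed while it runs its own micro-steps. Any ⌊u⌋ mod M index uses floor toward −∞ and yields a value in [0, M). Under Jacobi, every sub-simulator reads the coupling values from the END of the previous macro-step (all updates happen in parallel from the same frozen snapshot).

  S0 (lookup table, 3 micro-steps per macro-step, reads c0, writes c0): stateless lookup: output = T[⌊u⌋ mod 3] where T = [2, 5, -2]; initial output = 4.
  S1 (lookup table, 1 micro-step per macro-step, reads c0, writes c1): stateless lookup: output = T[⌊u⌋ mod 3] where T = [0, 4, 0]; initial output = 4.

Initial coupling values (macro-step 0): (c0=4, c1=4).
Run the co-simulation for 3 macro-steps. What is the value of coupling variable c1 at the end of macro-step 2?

c1 at macro-step 2 = 0

macro 1: S0 reads c0=4 → after 3×micro: 5; S1 reads c0=4 → after 1×micro: 4 ⇒ (c0=5, c1=4)
macro 2: S0 reads c0=5 → after 3×micro: -2; S1 reads c0=5 → after 1×micro: 0 ⇒ (c0=-2, c1=0)
macro 3: S0 reads c0=-2 → after 3×micro: 5; S1 reads c0=-2 → after 1×micro: 4 ⇒ (c0=5, c1=4)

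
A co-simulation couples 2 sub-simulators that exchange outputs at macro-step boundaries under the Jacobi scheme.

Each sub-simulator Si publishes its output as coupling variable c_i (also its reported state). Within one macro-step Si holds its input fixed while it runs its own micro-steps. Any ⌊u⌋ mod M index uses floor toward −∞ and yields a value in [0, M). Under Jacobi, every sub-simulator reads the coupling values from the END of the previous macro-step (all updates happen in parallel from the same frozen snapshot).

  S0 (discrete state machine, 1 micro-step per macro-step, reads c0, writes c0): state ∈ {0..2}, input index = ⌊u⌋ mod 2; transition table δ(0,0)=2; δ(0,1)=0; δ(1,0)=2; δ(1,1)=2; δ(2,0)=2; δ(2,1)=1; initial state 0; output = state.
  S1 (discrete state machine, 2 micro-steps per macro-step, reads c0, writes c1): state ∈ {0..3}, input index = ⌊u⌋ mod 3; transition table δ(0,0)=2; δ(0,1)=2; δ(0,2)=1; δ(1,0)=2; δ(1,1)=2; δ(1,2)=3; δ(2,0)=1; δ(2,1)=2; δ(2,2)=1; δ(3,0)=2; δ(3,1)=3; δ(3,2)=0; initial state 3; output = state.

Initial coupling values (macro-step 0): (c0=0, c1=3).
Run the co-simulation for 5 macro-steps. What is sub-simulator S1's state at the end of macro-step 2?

macro 1: S0 reads c0=0 → after 1×micro: 2; S1 reads c0=0 → after 2×micro: 1 ⇒ (c0=2, c1=1)
macro 2: S0 reads c0=2 → after 1×micro: 2; S1 reads c0=2 → after 2×micro: 0 ⇒ (c0=2, c1=0)
macro 3: S0 reads c0=2 → after 1×micro: 2; S1 reads c0=2 → after 2×micro: 3 ⇒ (c0=2, c1=3)
macro 4: S0 reads c0=2 → after 1×micro: 2; S1 reads c0=2 → after 2×micro: 1 ⇒ (c0=2, c1=1)
macro 5: S0 reads c0=2 → after 1×micro: 2; S1 reads c0=2 → after 2×micro: 0 ⇒ (c0=2, c1=0)

S1 state at macro-step 2 = 0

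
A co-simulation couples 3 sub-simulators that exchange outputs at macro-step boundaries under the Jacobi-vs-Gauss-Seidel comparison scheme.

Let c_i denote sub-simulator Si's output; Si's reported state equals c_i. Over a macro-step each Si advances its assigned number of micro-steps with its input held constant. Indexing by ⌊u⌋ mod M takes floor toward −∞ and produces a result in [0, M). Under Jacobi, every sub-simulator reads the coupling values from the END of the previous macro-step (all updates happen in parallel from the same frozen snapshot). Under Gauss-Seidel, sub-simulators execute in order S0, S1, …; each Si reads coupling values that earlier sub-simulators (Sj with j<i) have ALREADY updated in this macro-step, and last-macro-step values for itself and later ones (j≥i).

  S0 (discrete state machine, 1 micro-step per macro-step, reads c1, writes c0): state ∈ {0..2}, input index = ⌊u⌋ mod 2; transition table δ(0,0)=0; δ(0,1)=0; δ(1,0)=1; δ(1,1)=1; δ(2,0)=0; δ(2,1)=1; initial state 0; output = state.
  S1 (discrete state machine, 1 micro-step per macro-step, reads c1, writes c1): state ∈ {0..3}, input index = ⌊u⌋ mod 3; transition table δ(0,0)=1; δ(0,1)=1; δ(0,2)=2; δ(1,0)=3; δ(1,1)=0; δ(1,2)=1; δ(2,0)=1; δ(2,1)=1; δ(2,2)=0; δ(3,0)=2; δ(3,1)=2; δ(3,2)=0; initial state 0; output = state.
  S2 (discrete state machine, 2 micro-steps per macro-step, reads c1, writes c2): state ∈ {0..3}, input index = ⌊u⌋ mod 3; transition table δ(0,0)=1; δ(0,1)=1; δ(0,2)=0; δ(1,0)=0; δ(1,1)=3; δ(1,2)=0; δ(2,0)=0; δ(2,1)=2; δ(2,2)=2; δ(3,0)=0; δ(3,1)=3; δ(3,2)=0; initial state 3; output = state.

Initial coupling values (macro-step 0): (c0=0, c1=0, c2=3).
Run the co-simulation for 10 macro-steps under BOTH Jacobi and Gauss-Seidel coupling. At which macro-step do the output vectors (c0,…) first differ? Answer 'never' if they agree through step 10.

first divergence at macro-step: 1

[Jacobi] macro 1: S0 reads c1=0 → after 1×micro: 0; S1 reads c1=0 → after 1×micro: 1; S2 reads c1=0 → after 2×micro: 1 ⇒ (c0=0, c1=1, c2=1)
[Jacobi] macro 2: S0 reads c1=1 → after 1×micro: 0; S1 reads c1=1 → after 1×micro: 0; S2 reads c1=1 → after 2×micro: 3 ⇒ (c0=0, c1=0, c2=3)
[Jacobi] macro 3: S0 reads c1=0 → after 1×micro: 0; S1 reads c1=0 → after 1×micro: 1; S2 reads c1=0 → after 2×micro: 1 ⇒ (c0=0, c1=1, c2=1)
[Jacobi] macro 4: S0 reads c1=1 → after 1×micro: 0; S1 reads c1=1 → after 1×micro: 0; S2 reads c1=1 → after 2×micro: 3 ⇒ (c0=0, c1=0, c2=3)
[Jacobi] macro 5: S0 reads c1=0 → after 1×micro: 0; S1 reads c1=0 → after 1×micro: 1; S2 reads c1=0 → after 2×micro: 1 ⇒ (c0=0, c1=1, c2=1)
[Jacobi] macro 6: S0 reads c1=1 → after 1×micro: 0; S1 reads c1=1 → after 1×micro: 0; S2 reads c1=1 → after 2×micro: 3 ⇒ (c0=0, c1=0, c2=3)
[Jacobi] macro 7: S0 reads c1=0 → after 1×micro: 0; S1 reads c1=0 → after 1×micro: 1; S2 reads c1=0 → after 2×micro: 1 ⇒ (c0=0, c1=1, c2=1)
[Jacobi] macro 8: S0 reads c1=1 → after 1×micro: 0; S1 reads c1=1 → after 1×micro: 0; S2 reads c1=1 → after 2×micro: 3 ⇒ (c0=0, c1=0, c2=3)
[Jacobi] macro 9: S0 reads c1=0 → after 1×micro: 0; S1 reads c1=0 → after 1×micro: 1; S2 reads c1=0 → after 2×micro: 1 ⇒ (c0=0, c1=1, c2=1)
[Jacobi] macro 10: S0 reads c1=1 → after 1×micro: 0; S1 reads c1=1 → after 1×micro: 0; S2 reads c1=1 → after 2×micro: 3 ⇒ (c0=0, c1=0, c2=3)
[Gauss-Seidel] macro 1: S0 reads c1=0 → after 1×micro: 0; S1 reads c1=0 → after 1×micro: 1; S2 reads c1=1 → after 2×micro: 3 ⇒ (c0=0, c1=1, c2=3)
[Gauss-Seidel] macro 2: S0 reads c1=1 → after 1×micro: 0; S1 reads c1=1 → after 1×micro: 0; S2 reads c1=0 → after 2×micro: 1 ⇒ (c0=0, c1=0, c2=1)
[Gauss-Seidel] macro 3: S0 reads c1=0 → after 1×micro: 0; S1 reads c1=0 → after 1×micro: 1; S2 reads c1=1 → after 2×micro: 3 ⇒ (c0=0, c1=1, c2=3)
[Gauss-Seidel] macro 4: S0 reads c1=1 → after 1×micro: 0; S1 reads c1=1 → after 1×micro: 0; S2 reads c1=0 → after 2×micro: 1 ⇒ (c0=0, c1=0, c2=1)
[Gauss-Seidel] macro 5: S0 reads c1=0 → after 1×micro: 0; S1 reads c1=0 → after 1×micro: 1; S2 reads c1=1 → after 2×micro: 3 ⇒ (c0=0, c1=1, c2=3)
[Gauss-Seidel] macro 6: S0 reads c1=1 → after 1×micro: 0; S1 reads c1=1 → after 1×micro: 0; S2 reads c1=0 → after 2×micro: 1 ⇒ (c0=0, c1=0, c2=1)
[Gauss-Seidel] macro 7: S0 reads c1=0 → after 1×micro: 0; S1 reads c1=0 → after 1×micro: 1; S2 reads c1=1 → after 2×micro: 3 ⇒ (c0=0, c1=1, c2=3)
[Gauss-Seidel] macro 8: S0 reads c1=1 → after 1×micro: 0; S1 reads c1=1 → after 1×micro: 0; S2 reads c1=0 → after 2×micro: 1 ⇒ (c0=0, c1=0, c2=1)
[Gauss-Seidel] macro 9: S0 reads c1=0 → after 1×micro: 0; S1 reads c1=0 → after 1×micro: 1; S2 reads c1=1 → after 2×micro: 3 ⇒ (c0=0, c1=1, c2=3)
[Gauss-Seidel] macro 10: S0 reads c1=1 → after 1×micro: 0; S1 reads c1=1 → after 1×micro: 0; S2 reads c1=0 → after 2×micro: 1 ⇒ (c0=0, c1=0, c2=1)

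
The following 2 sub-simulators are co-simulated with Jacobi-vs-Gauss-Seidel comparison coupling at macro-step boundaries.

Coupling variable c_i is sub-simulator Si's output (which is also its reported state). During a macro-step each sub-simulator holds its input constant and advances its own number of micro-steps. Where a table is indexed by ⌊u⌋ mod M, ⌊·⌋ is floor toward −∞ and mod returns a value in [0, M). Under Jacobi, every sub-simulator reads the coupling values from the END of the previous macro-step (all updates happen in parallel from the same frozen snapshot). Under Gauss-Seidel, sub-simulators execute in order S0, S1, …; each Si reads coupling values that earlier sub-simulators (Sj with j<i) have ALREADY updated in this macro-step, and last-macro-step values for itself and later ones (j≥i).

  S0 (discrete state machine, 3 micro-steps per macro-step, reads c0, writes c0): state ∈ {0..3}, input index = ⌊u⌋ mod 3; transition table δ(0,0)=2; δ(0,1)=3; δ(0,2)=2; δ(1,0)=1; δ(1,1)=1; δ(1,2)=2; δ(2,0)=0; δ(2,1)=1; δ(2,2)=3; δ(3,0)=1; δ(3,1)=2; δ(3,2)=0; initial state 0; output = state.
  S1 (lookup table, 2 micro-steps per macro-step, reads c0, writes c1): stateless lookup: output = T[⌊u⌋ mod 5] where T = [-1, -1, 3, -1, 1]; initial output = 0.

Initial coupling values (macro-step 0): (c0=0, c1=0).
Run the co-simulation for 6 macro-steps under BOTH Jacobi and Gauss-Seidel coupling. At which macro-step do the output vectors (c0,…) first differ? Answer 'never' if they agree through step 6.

first divergence at macro-step: 1

[Jacobi] macro 1: S0 reads c0=0 → after 3×micro: 2; S1 reads c0=0 → after 2×micro: -1 ⇒ (c0=2, c1=-1)
[Jacobi] macro 2: S0 reads c0=2 → after 3×micro: 2; S1 reads c0=2 → after 2×micro: 3 ⇒ (c0=2, c1=3)
[Jacobi] macro 3: S0 reads c0=2 → after 3×micro: 2; S1 reads c0=2 → after 2×micro: 3 ⇒ (c0=2, c1=3)
[Jacobi] macro 4: S0 reads c0=2 → after 3×micro: 2; S1 reads c0=2 → after 2×micro: 3 ⇒ (c0=2, c1=3)
[Jacobi] macro 5: S0 reads c0=2 → after 3×micro: 2; S1 reads c0=2 → after 2×micro: 3 ⇒ (c0=2, c1=3)
[Jacobi] macro 6: S0 reads c0=2 → after 3×micro: 2; S1 reads c0=2 → after 2×micro: 3 ⇒ (c0=2, c1=3)
[Gauss-Seidel] macro 1: S0 reads c0=0 → after 3×micro: 2; S1 reads c0=2 → after 2×micro: 3 ⇒ (c0=2, c1=3)
[Gauss-Seidel] macro 2: S0 reads c0=2 → after 3×micro: 2; S1 reads c0=2 → after 2×micro: 3 ⇒ (c0=2, c1=3)
[Gauss-Seidel] macro 3: S0 reads c0=2 → after 3×micro: 2; S1 reads c0=2 → after 2×micro: 3 ⇒ (c0=2, c1=3)
[Gauss-Seidel] macro 4: S0 reads c0=2 → after 3×micro: 2; S1 reads c0=2 → after 2×micro: 3 ⇒ (c0=2, c1=3)
[Gauss-Seidel] macro 5: S0 reads c0=2 → after 3×micro: 2; S1 reads c0=2 → after 2×micro: 3 ⇒ (c0=2, c1=3)
[Gauss-Seidel] macro 6: S0 reads c0=2 → after 3×micro: 2; S1 reads c0=2 → after 2×micro: 3 ⇒ (c0=2, c1=3)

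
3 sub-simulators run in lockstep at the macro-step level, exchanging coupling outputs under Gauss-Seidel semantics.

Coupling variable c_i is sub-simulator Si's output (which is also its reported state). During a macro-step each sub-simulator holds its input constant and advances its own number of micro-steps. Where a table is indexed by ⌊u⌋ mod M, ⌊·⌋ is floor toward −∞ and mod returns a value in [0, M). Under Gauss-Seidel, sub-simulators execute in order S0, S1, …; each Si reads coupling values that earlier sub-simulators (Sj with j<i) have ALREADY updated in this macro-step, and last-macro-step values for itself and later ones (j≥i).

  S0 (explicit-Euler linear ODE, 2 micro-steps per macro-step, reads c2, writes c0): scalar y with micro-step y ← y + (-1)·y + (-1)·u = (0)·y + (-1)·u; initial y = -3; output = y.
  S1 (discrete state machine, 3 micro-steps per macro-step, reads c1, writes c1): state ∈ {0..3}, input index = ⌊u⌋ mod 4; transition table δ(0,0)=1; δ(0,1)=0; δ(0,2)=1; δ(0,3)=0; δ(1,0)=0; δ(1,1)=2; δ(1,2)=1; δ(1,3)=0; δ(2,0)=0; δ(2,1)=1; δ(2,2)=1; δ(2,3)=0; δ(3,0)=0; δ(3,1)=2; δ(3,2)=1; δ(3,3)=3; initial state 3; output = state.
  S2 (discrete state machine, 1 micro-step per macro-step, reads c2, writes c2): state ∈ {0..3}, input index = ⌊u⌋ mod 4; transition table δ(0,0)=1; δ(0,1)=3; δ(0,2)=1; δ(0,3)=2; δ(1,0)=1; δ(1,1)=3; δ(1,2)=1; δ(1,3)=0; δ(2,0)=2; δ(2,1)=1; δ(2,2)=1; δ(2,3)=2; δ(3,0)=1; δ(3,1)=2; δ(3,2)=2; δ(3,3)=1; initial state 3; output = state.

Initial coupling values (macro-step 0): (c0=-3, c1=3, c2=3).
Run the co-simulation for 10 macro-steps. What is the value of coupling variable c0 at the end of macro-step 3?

c0 at macro-step 3 = -3

macro 1: S0 reads c2=3 → after 2×micro: -3; S1 reads c1=3 → after 3×micro: 3; S2 reads c2=3 → after 1×micro: 1 ⇒ (c0=-3, c1=3, c2=1)
macro 2: S0 reads c2=1 → after 2×micro: -1; S1 reads c1=3 → after 3×micro: 3; S2 reads c2=1 → after 1×micro: 3 ⇒ (c0=-1, c1=3, c2=3)
macro 3: S0 reads c2=3 → after 2×micro: -3; S1 reads c1=3 → after 3×micro: 3; S2 reads c2=3 → after 1×micro: 1 ⇒ (c0=-3, c1=3, c2=1)
macro 4: S0 reads c2=1 → after 2×micro: -1; S1 reads c1=3 → after 3×micro: 3; S2 reads c2=1 → after 1×micro: 3 ⇒ (c0=-1, c1=3, c2=3)
macro 5: S0 reads c2=3 → after 2×micro: -3; S1 reads c1=3 → after 3×micro: 3; S2 reads c2=3 → after 1×micro: 1 ⇒ (c0=-3, c1=3, c2=1)
macro 6: S0 reads c2=1 → after 2×micro: -1; S1 reads c1=3 → after 3×micro: 3; S2 reads c2=1 → after 1×micro: 3 ⇒ (c0=-1, c1=3, c2=3)
macro 7: S0 reads c2=3 → after 2×micro: -3; S1 reads c1=3 → after 3×micro: 3; S2 reads c2=3 → after 1×micro: 1 ⇒ (c0=-3, c1=3, c2=1)
macro 8: S0 reads c2=1 → after 2×micro: -1; S1 reads c1=3 → after 3×micro: 3; S2 reads c2=1 → after 1×micro: 3 ⇒ (c0=-1, c1=3, c2=3)
macro 9: S0 reads c2=3 → after 2×micro: -3; S1 reads c1=3 → after 3×micro: 3; S2 reads c2=3 → after 1×micro: 1 ⇒ (c0=-3, c1=3, c2=1)
macro 10: S0 reads c2=1 → after 2×micro: -1; S1 reads c1=3 → after 3×micro: 3; S2 reads c2=1 → after 1×micro: 3 ⇒ (c0=-1, c1=3, c2=3)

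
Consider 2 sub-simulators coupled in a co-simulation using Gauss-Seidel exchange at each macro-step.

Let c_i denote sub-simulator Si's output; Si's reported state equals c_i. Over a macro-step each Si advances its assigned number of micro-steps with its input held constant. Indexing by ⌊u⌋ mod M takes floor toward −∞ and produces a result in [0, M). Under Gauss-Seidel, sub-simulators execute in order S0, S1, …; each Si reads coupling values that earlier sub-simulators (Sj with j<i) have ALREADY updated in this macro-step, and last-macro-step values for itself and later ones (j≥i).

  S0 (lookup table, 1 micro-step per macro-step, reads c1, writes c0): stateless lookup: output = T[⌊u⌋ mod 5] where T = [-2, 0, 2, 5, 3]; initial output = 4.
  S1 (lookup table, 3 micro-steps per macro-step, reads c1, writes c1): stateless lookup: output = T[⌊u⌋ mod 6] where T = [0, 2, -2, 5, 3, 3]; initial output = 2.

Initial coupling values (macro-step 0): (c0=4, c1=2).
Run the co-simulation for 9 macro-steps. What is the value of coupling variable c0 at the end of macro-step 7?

macro 1: S0 reads c1=2 → after 1×micro: 2; S1 reads c1=2 → after 3×micro: -2 ⇒ (c0=2, c1=-2)
macro 2: S0 reads c1=-2 → after 1×micro: 5; S1 reads c1=-2 → after 3×micro: 3 ⇒ (c0=5, c1=3)
macro 3: S0 reads c1=3 → after 1×micro: 5; S1 reads c1=3 → after 3×micro: 5 ⇒ (c0=5, c1=5)
macro 4: S0 reads c1=5 → after 1×micro: -2; S1 reads c1=5 → after 3×micro: 3 ⇒ (c0=-2, c1=3)
macro 5: S0 reads c1=3 → after 1×micro: 5; S1 reads c1=3 → after 3×micro: 5 ⇒ (c0=5, c1=5)
macro 6: S0 reads c1=5 → after 1×micro: -2; S1 reads c1=5 → after 3×micro: 3 ⇒ (c0=-2, c1=3)
macro 7: S0 reads c1=3 → after 1×micro: 5; S1 reads c1=3 → after 3×micro: 5 ⇒ (c0=5, c1=5)
macro 8: S0 reads c1=5 → after 1×micro: -2; S1 reads c1=5 → after 3×micro: 3 ⇒ (c0=-2, c1=3)
macro 9: S0 reads c1=3 → after 1×micro: 5; S1 reads c1=3 → after 3×micro: 5 ⇒ (c0=5, c1=5)

c0 at macro-step 7 = 5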